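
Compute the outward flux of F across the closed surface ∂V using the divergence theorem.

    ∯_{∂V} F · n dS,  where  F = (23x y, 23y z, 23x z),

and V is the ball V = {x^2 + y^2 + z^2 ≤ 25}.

By the divergence theorem,

    ∯_{∂V} F · n dS = ∭_V (∇ · F) dV.

Compute the divergence:
    ∇ · F = ∂F_x/∂x + ∂F_y/∂y + ∂F_z/∂z = 23y + 23z + 23x = 23x + 23y + 23z.

In spherical coordinates, x = ρ sin(φ) cos(θ), y = ρ sin(φ) sin(θ), z = ρ cos(φ), dV = ρ^2 sin(φ) dρ dφ dθ, with 0 ≤ ρ ≤ 5, 0 ≤ φ ≤ π, 0 ≤ θ ≤ 2π.

The integrand, after substitution and multiplying by the volume element, becomes (23ρ (sqrt(2)sin(φ)sin(θ + π/4) + cos(φ))) · ρ^2 sin(φ), so

    ∭_V (∇·F) dV = ∫_0^{2π} ∫_0^{π} ∫_0^{5} (23ρ (sqrt(2)sin(φ)sin(θ + π/4) + cos(φ))) · ρ^2 sin(φ) dρ dφ dθ.

Inner (ρ from 0 to 5): 14375(sqrt(2)sin(φ)sin(θ + π/4) + cos(φ))sin(φ)/4.
Middle (φ from 0 to π): 14375sqrt(2)π sin(θ + π/4)/8.
Outer (θ from 0 to 2π): 0.

Therefore ∯_{∂V} F · n dS = 0.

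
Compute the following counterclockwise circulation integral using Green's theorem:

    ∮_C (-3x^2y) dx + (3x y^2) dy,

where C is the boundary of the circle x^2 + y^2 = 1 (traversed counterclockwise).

Green's theorem converts the closed line integral into a double integral over the enclosed region D:

    ∮_C P dx + Q dy = ∬_D (∂Q/∂x - ∂P/∂y) dA.

Here P = -3x^2y, Q = 3x y^2, so

    ∂Q/∂x = 3y^2,    ∂P/∂y = -3x^2,
    ∂Q/∂x - ∂P/∂y = 3x^2 + 3y^2.

D is the region x^2 + y^2 ≤ 1. Evaluating the double integral:

In polar coordinates (x = r cos θ, y = r sin θ, dA = r dr dθ) the integrand becomes 3r^2, so

    ∬_D (3x^2 + 3y^2) dA = ∫_0^{2π} ∫_0^{1} (3r^2) · r dr dθ.

Inner (r from 0 to 1): 3/4.
Outer (θ from 0 to 2π): 3π/2.

Therefore ∮_C P dx + Q dy = 3π/2.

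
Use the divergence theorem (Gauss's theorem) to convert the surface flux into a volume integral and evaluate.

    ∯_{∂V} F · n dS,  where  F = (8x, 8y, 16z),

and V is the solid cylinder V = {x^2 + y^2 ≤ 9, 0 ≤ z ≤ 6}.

By the divergence theorem,

    ∯_{∂V} F · n dS = ∭_V (∇ · F) dV.

Compute the divergence:
    ∇ · F = ∂F_x/∂x + ∂F_y/∂y + ∂F_z/∂z = 8 + 8 + 16 = 32.

In cylindrical coordinates, x = r cos(θ), y = r sin(θ), z = z, dV = r dr dθ dz, with 0 ≤ r ≤ 3, 0 ≤ θ ≤ 2π, 0 ≤ z ≤ 6.

The integrand, after substitution and multiplying by the volume element, becomes (32) · r, so

    ∭_V (∇·F) dV = ∫_0^{2π} ∫_0^{3} ∫_0^{6} (32) · r dz dr dθ.

Inner (z from 0 to 6): 192r.
Middle (r from 0 to 3): 864.
Outer (θ from 0 to 2π): 1728π.

Therefore ∯_{∂V} F · n dS = 1728π.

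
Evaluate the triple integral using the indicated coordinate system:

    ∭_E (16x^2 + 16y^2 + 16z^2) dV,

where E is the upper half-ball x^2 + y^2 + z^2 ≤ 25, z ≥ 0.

In spherical coordinates, x = ρ sin(φ) cos(θ), y = ρ sin(φ) sin(θ), z = ρ cos(φ), and dV = ρ^2 sin(φ) dρ dφ dθ.

The integrand becomes 16ρ^2, so

    ∭_E (16x^2 + 16y^2 + 16z^2) dV = ∫_{0}^{2π} ∫_{0}^{π/2} ∫_{0}^{5} (16ρ^2) · ρ^2 sin(φ) dρ dφ dθ.

Inner (ρ): 10000sin(φ).
Middle (φ): 10000.
Outer (θ): 20000π.

Therefore the triple integral equals 20000π.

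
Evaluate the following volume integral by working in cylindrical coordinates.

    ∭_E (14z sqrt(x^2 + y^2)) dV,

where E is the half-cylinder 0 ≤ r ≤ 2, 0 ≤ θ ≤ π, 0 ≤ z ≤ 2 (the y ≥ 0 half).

In cylindrical coordinates, x = r cos(θ), y = r sin(θ), z = z, and dV = r dr dθ dz.

The integrand becomes 14r z, so

    ∭_E (14z sqrt(x^2 + y^2)) dV = ∫_{0}^{π} ∫_{0}^{2} ∫_{0}^{2} (14r z) · r dz dr dθ.

Inner (z): 28r^2.
Middle (r from 0 to 2): 224/3.
Outer (θ): 224π/3.

Therefore the triple integral equals 224π/3.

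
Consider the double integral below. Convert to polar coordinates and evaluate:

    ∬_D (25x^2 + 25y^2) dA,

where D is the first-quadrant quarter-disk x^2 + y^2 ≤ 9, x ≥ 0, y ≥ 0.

The region D is 0 ≤ r ≤ 3, 0 ≤ θ ≤ π/2 in polar coordinates, where x = r cos(θ), y = r sin(θ), and dA = r dr dθ.

Under the substitution, the integrand becomes 25r^2, so

    ∬_D (25x^2 + 25y^2) dA = ∫_{0}^{π/2} ∫_{0}^{3} (25r^2) · r dr dθ.

Inner integral (in r): ∫_{0}^{3} (25r^2) · r dr = 2025/4.

Outer integral (in θ): ∫_{0}^{π/2} (2025/4) dθ = 2025π/8.

Therefore ∬_D (25x^2 + 25y^2) dA = 2025π/8.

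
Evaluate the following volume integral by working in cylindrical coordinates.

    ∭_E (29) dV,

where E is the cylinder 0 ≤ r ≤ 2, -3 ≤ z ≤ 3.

In cylindrical coordinates, x = r cos(θ), y = r sin(θ), z = z, and dV = r dr dθ dz.

The integrand becomes 29, so

    ∭_E (29) dV = ∫_{0}^{2π} ∫_{0}^{2} ∫_{-3}^{3} (29) · r dz dr dθ.

Inner (z): 174r.
Middle (r from 0 to 2): 348.
Outer (θ): 696π.

Therefore the triple integral equals 696π.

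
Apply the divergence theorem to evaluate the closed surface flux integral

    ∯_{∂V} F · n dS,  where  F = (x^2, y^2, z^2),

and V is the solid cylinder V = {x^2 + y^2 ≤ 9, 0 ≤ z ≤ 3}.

By the divergence theorem,

    ∯_{∂V} F · n dS = ∭_V (∇ · F) dV.

Compute the divergence:
    ∇ · F = ∂F_x/∂x + ∂F_y/∂y + ∂F_z/∂z = 2x + 2y + 2z.

In cylindrical coordinates, x = r cos(θ), y = r sin(θ), z = z, dV = r dr dθ dz, with 0 ≤ r ≤ 3, 0 ≤ θ ≤ 2π, 0 ≤ z ≤ 3.

The integrand, after substitution and multiplying by the volume element, becomes (2sqrt(2)r sin(θ + π/4) + 2z) · r, so

    ∭_V (∇·F) dV = ∫_0^{2π} ∫_0^{3} ∫_0^{3} (2sqrt(2)r sin(θ + π/4) + 2z) · r dz dr dθ.

Inner (z from 0 to 3): 3r (2sqrt(2)r sin(θ + π/4) + 3).
Middle (r from 0 to 3): 54sqrt(2)sin(θ + π/4) + 81/2.
Outer (θ from 0 to 2π): 81π.

Therefore ∯_{∂V} F · n dS = 81π.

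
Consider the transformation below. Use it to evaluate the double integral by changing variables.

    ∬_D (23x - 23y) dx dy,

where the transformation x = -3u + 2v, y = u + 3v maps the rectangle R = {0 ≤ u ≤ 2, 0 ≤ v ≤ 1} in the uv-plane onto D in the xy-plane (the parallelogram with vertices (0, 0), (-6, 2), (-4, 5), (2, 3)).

Compute the Jacobian determinant of (x, y) with respect to (u, v):

    ∂(x,y)/∂(u,v) = | -3  2 | = (-3)(3) - (2)(1) = -11.
                   | 1  3 |

Its absolute value is |J| = 11 (the area scaling factor).

Substituting x = -3u + 2v, y = u + 3v into the integrand,

    23x - 23y → -92u - 23v,

so the integral becomes

    ∬_R (-92u - 23v) · |J| du dv = ∫_0^2 ∫_0^1 (-1012u - 253v) dv du.

Inner (v): -1012u - 253/2.
Outer (u): -2277.

Therefore ∬_D (23x - 23y) dx dy = -2277.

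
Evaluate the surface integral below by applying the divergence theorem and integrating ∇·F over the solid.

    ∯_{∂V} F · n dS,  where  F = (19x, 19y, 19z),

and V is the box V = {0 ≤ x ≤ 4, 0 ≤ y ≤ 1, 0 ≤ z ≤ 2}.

By the divergence theorem,

    ∯_{∂V} F · n dS = ∭_V (∇ · F) dV.

Compute the divergence:
    ∇ · F = ∂F_x/∂x + ∂F_y/∂y + ∂F_z/∂z = 19 + 19 + 19 = 57.

V is a rectangular box, so dV = dx dy dz with 0 ≤ x ≤ 4, 0 ≤ y ≤ 1, 0 ≤ z ≤ 2.

Integrate (57) over V as an iterated integral:

    ∭_V (∇·F) dV = ∫_0^{4} ∫_0^{1} ∫_0^{2} (57) dz dy dx.

Inner (z from 0 to 2): 114.
Middle (y from 0 to 1): 114.
Outer (x from 0 to 4): 456.

Therefore ∯_{∂V} F · n dS = 456.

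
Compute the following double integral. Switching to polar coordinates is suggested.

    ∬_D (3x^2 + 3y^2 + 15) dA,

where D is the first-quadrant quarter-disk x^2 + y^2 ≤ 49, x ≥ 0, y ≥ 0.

The region D is 0 ≤ r ≤ 7, 0 ≤ θ ≤ π/2 in polar coordinates, where x = r cos(θ), y = r sin(θ), and dA = r dr dθ.

Under the substitution, the integrand becomes 3r^2 + 15, so

    ∬_D (3x^2 + 3y^2 + 15) dA = ∫_{0}^{π/2} ∫_{0}^{7} (3r^2 + 15) · r dr dθ.

Inner integral (in r): ∫_{0}^{7} (3r^2 + 15) · r dr = 8673/4.

Outer integral (in θ): ∫_{0}^{π/2} (8673/4) dθ = 8673π/8.

Therefore ∬_D (3x^2 + 3y^2 + 15) dA = 8673π/8.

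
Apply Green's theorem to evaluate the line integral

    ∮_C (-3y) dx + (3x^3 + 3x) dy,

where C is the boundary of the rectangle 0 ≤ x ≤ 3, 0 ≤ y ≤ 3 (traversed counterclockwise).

Green's theorem converts the closed line integral into a double integral over the enclosed region D:

    ∮_C P dx + Q dy = ∬_D (∂Q/∂x - ∂P/∂y) dA.

Here P = -3y, Q = 3x^3 + 3x, so

    ∂Q/∂x = 9x^2 + 3,    ∂P/∂y = -3,
    ∂Q/∂x - ∂P/∂y = 9x^2 + 6.

D is the region 0 ≤ x ≤ 3, 0 ≤ y ≤ 3. Evaluating the double integral:

    ∬_D (9x^2 + 6) dA = ∫_0^{3} ∫_0^{3} (9x^2 + 6) dy dx.

Inner (y from 0 to 3): 27x^2 + 18.
Outer (x from 0 to 3): 297.

Therefore ∮_C P dx + Q dy = 297.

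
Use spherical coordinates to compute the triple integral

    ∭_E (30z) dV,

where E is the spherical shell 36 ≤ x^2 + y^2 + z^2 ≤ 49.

In spherical coordinates, x = ρ sin(φ) cos(θ), y = ρ sin(φ) sin(θ), z = ρ cos(φ), and dV = ρ^2 sin(φ) dρ dφ dθ.

The integrand becomes 30ρ cos(φ), so

    ∭_E (30z) dV = ∫_{0}^{2π} ∫_{0}^{π} ∫_{6}^{7} (30ρ cos(φ)) · ρ^2 sin(φ) dρ dφ dθ.

Inner (ρ): 16575sin(2φ)/4.
Middle (φ): 0.
Outer (θ): 0.

Therefore the triple integral equals 0.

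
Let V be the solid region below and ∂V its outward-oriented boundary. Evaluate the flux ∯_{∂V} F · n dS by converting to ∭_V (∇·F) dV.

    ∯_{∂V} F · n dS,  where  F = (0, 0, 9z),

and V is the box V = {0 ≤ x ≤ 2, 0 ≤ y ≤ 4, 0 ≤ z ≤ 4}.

By the divergence theorem,

    ∯_{∂V} F · n dS = ∭_V (∇ · F) dV.

Compute the divergence:
    ∇ · F = ∂F_x/∂x + ∂F_y/∂y + ∂F_z/∂z = 0 + 0 + 9 = 9.

V is a rectangular box, so dV = dx dy dz with 0 ≤ x ≤ 2, 0 ≤ y ≤ 4, 0 ≤ z ≤ 4.

Integrate (9) over V as an iterated integral:

    ∭_V (∇·F) dV = ∫_0^{2} ∫_0^{4} ∫_0^{4} (9) dz dy dx.

Inner (z from 0 to 4): 36.
Middle (y from 0 to 4): 144.
Outer (x from 0 to 2): 288.

Therefore ∯_{∂V} F · n dS = 288.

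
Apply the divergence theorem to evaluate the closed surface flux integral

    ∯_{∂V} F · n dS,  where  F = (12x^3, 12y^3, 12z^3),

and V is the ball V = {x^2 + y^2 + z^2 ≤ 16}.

By the divergence theorem,

    ∯_{∂V} F · n dS = ∭_V (∇ · F) dV.

Compute the divergence:
    ∇ · F = ∂F_x/∂x + ∂F_y/∂y + ∂F_z/∂z = 36x^2 + 36y^2 + 36z^2.

In spherical coordinates, x = ρ sin(φ) cos(θ), y = ρ sin(φ) sin(θ), z = ρ cos(φ), dV = ρ^2 sin(φ) dρ dφ dθ, with 0 ≤ ρ ≤ 4, 0 ≤ φ ≤ π, 0 ≤ θ ≤ 2π.

The integrand, after substitution and multiplying by the volume element, becomes (36ρ^2) · ρ^2 sin(φ), so

    ∭_V (∇·F) dV = ∫_0^{2π} ∫_0^{π} ∫_0^{4} (36ρ^2) · ρ^2 sin(φ) dρ dφ dθ.

Inner (ρ from 0 to 4): 36864sin(φ)/5.
Middle (φ from 0 to π): 73728/5.
Outer (θ from 0 to 2π): 147456π/5.

Therefore ∯_{∂V} F · n dS = 147456π/5.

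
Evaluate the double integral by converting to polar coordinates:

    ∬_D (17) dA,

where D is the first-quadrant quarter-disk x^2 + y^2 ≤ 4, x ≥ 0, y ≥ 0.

The region D is 0 ≤ r ≤ 2, 0 ≤ θ ≤ π/2 in polar coordinates, where x = r cos(θ), y = r sin(θ), and dA = r dr dθ.

Under the substitution, the integrand becomes 17, so

    ∬_D (17) dA = ∫_{0}^{π/2} ∫_{0}^{2} (17) · r dr dθ.

Inner integral (in r): ∫_{0}^{2} (17) · r dr = 34.

Outer integral (in θ): ∫_{0}^{π/2} (34) dθ = 17π.

Therefore ∬_D (17) dA = 17π.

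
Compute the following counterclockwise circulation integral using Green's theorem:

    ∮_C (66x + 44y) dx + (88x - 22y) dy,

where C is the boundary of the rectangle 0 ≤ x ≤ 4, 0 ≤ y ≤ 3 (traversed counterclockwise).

Green's theorem converts the closed line integral into a double integral over the enclosed region D:

    ∮_C P dx + Q dy = ∬_D (∂Q/∂x - ∂P/∂y) dA.

Here P = 66x + 44y, Q = 88x - 22y, so

    ∂Q/∂x = 88,    ∂P/∂y = 44,
    ∂Q/∂x - ∂P/∂y = 44.

D is the region 0 ≤ x ≤ 4, 0 ≤ y ≤ 3. Evaluating the double integral:

    ∬_D (44) dA = ∫_0^{4} ∫_0^{3} (44) dy dx.

Inner (y from 0 to 3): 132.
Outer (x from 0 to 4): 528.

Therefore ∮_C P dx + Q dy = 528.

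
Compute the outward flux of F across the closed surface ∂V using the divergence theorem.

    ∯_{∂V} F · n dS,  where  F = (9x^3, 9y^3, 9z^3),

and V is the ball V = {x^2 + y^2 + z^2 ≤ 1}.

By the divergence theorem,

    ∯_{∂V} F · n dS = ∭_V (∇ · F) dV.

Compute the divergence:
    ∇ · F = ∂F_x/∂x + ∂F_y/∂y + ∂F_z/∂z = 27x^2 + 27y^2 + 27z^2.

In spherical coordinates, x = ρ sin(φ) cos(θ), y = ρ sin(φ) sin(θ), z = ρ cos(φ), dV = ρ^2 sin(φ) dρ dφ dθ, with 0 ≤ ρ ≤ 1, 0 ≤ φ ≤ π, 0 ≤ θ ≤ 2π.

The integrand, after substitution and multiplying by the volume element, becomes (27ρ^2) · ρ^2 sin(φ), so

    ∭_V (∇·F) dV = ∫_0^{2π} ∫_0^{π} ∫_0^{1} (27ρ^2) · ρ^2 sin(φ) dρ dφ dθ.

Inner (ρ from 0 to 1): 27sin(φ)/5.
Middle (φ from 0 to π): 54/5.
Outer (θ from 0 to 2π): 108π/5.

Therefore ∯_{∂V} F · n dS = 108π/5.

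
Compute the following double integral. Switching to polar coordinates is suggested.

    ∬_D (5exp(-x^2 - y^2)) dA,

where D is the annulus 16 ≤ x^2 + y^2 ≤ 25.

The region D is 4 ≤ r ≤ 5, 0 ≤ θ ≤ 2π in polar coordinates, where x = r cos(θ), y = r sin(θ), and dA = r dr dθ.

Under the substitution, the integrand becomes 5exp(-r^2), so

    ∬_D (5exp(-x^2 - y^2)) dA = ∫_{0}^{2π} ∫_{4}^{5} (5exp(-r^2)) · r dr dθ.

Inner integral (in r): ∫_{4}^{5} (5exp(-r^2)) · r dr = -(5 - 5exp(9))exp(-25)/2.

Outer integral (in θ): ∫_{0}^{2π} (-(5 - 5exp(9))exp(-25)/2) dθ = -5π (1 - exp(9))exp(-25).

Therefore ∬_D (5exp(-x^2 - y^2)) dA = -5π (1 - exp(9))exp(-25).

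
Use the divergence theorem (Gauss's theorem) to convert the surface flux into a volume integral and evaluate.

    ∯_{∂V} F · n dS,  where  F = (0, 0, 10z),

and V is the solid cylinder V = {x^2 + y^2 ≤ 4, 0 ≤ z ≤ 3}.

By the divergence theorem,

    ∯_{∂V} F · n dS = ∭_V (∇ · F) dV.

Compute the divergence:
    ∇ · F = ∂F_x/∂x + ∂F_y/∂y + ∂F_z/∂z = 0 + 0 + 10 = 10.

In cylindrical coordinates, x = r cos(θ), y = r sin(θ), z = z, dV = r dr dθ dz, with 0 ≤ r ≤ 2, 0 ≤ θ ≤ 2π, 0 ≤ z ≤ 3.

The integrand, after substitution and multiplying by the volume element, becomes (10) · r, so

    ∭_V (∇·F) dV = ∫_0^{2π} ∫_0^{2} ∫_0^{3} (10) · r dz dr dθ.

Inner (z from 0 to 3): 30r.
Middle (r from 0 to 2): 60.
Outer (θ from 0 to 2π): 120π.

Therefore ∯_{∂V} F · n dS = 120π.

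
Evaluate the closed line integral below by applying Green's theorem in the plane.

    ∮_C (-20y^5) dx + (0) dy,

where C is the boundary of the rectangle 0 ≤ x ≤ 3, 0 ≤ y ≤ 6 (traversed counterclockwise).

Green's theorem converts the closed line integral into a double integral over the enclosed region D:

    ∮_C P dx + Q dy = ∬_D (∂Q/∂x - ∂P/∂y) dA.

Here P = -20y^5, Q = 0, so

    ∂Q/∂x = 0,    ∂P/∂y = -100y^4,
    ∂Q/∂x - ∂P/∂y = 100y^4.

D is the region 0 ≤ x ≤ 3, 0 ≤ y ≤ 6. Evaluating the double integral:

    ∬_D (100y^4) dA = ∫_0^{3} ∫_0^{6} (100y^4) dy dx.

Inner (y from 0 to 6): 155520.
Outer (x from 0 to 3): 466560.

Therefore ∮_C P dx + Q dy = 466560.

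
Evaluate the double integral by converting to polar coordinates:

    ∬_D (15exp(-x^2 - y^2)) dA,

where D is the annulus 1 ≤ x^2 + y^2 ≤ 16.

The region D is 1 ≤ r ≤ 4, 0 ≤ θ ≤ 2π in polar coordinates, where x = r cos(θ), y = r sin(θ), and dA = r dr dθ.

Under the substitution, the integrand becomes 15exp(-r^2), so

    ∬_D (15exp(-x^2 - y^2)) dA = ∫_{0}^{2π} ∫_{1}^{4} (15exp(-r^2)) · r dr dθ.

Inner integral (in r): ∫_{1}^{4} (15exp(-r^2)) · r dr = -(15 - 15exp(15))exp(-16)/2.

Outer integral (in θ): ∫_{0}^{2π} (-(15 - 15exp(15))exp(-16)/2) dθ = -15π (1 - exp(15))exp(-16).

Therefore ∬_D (15exp(-x^2 - y^2)) dA = -15π (1 - exp(15))exp(-16).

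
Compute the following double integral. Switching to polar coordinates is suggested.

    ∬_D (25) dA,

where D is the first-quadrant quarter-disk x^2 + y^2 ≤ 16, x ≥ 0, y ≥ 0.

The region D is 0 ≤ r ≤ 4, 0 ≤ θ ≤ π/2 in polar coordinates, where x = r cos(θ), y = r sin(θ), and dA = r dr dθ.

Under the substitution, the integrand becomes 25, so

    ∬_D (25) dA = ∫_{0}^{π/2} ∫_{0}^{4} (25) · r dr dθ.

Inner integral (in r): ∫_{0}^{4} (25) · r dr = 200.

Outer integral (in θ): ∫_{0}^{π/2} (200) dθ = 100π.

Therefore ∬_D (25) dA = 100π.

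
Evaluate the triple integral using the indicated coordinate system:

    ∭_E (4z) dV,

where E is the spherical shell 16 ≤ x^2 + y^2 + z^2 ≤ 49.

In spherical coordinates, x = ρ sin(φ) cos(θ), y = ρ sin(φ) sin(θ), z = ρ cos(φ), and dV = ρ^2 sin(φ) dρ dφ dθ.

The integrand becomes 4ρ cos(φ), so

    ∭_E (4z) dV = ∫_{0}^{2π} ∫_{0}^{π} ∫_{4}^{7} (4ρ cos(φ)) · ρ^2 sin(φ) dρ dφ dθ.

Inner (ρ): 2145sin(2φ)/2.
Middle (φ): 0.
Outer (θ): 0.

Therefore the triple integral equals 0.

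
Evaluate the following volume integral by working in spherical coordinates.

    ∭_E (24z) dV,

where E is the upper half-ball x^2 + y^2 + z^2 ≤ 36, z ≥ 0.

In spherical coordinates, x = ρ sin(φ) cos(θ), y = ρ sin(φ) sin(θ), z = ρ cos(φ), and dV = ρ^2 sin(φ) dρ dφ dθ.

The integrand becomes 24ρ cos(φ), so

    ∭_E (24z) dV = ∫_{0}^{2π} ∫_{0}^{π/2} ∫_{0}^{6} (24ρ cos(φ)) · ρ^2 sin(φ) dρ dφ dθ.

Inner (ρ): 3888sin(2φ).
Middle (φ): 3888.
Outer (θ): 7776π.

Therefore the triple integral equals 7776π.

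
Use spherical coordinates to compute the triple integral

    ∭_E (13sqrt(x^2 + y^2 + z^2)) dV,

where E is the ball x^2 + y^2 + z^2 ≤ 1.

In spherical coordinates, x = ρ sin(φ) cos(θ), y = ρ sin(φ) sin(θ), z = ρ cos(φ), and dV = ρ^2 sin(φ) dρ dφ dθ.

The integrand becomes 13ρ, so

    ∭_E (13sqrt(x^2 + y^2 + z^2)) dV = ∫_{0}^{2π} ∫_{0}^{π} ∫_{0}^{1} (13ρ) · ρ^2 sin(φ) dρ dφ dθ.

Inner (ρ): 13sin(φ)/4.
Middle (φ): 13/2.
Outer (θ): 13π.

Therefore the triple integral equals 13π.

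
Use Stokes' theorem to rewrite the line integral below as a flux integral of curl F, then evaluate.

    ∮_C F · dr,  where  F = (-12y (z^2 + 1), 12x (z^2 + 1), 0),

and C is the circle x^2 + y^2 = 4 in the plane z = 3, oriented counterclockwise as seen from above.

Let S be the flat disk x^2 + y^2 ≤ 4 in the plane z = 3, with upward unit normal n̂ = ẑ. By Stokes' theorem,

    ∮_C F · dr = ∬_S (∇ × F) · n̂ dS = ∬_D (curl F)_z dA,

where D is the disk x^2 + y^2 ≤ 4.

Compute the curl of F = (-12y (z^2 + 1), 12x (z^2 + 1), 0):
    (∇ × F)_x = ∂F_z/∂y - ∂F_y/∂z = -24x z,
    (∇ × F)_y = ∂F_x/∂z - ∂F_z/∂x = -24y z,
    (∇ × F)_z = ∂F_y/∂x - ∂F_x/∂y = 24z^2 + 24.

On z = 3, (curl F)_z = 240.

Convert to polar (x = r cos θ, y = r sin θ, dA = r dr dθ); the integrand becomes 240, so

    ∬_D (curl F)_z dA = ∫_0^{2π} ∫_0^{2} (240) · r dr dθ.

Inner (r from 0 to 2): 480.
Outer (θ from 0 to 2π): 960π.

Therefore ∮_C F · dr = 960π.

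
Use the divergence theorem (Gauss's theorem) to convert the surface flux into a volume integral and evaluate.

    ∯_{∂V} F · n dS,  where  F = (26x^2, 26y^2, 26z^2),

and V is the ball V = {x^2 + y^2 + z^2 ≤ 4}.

By the divergence theorem,

    ∯_{∂V} F · n dS = ∭_V (∇ · F) dV.

Compute the divergence:
    ∇ · F = ∂F_x/∂x + ∂F_y/∂y + ∂F_z/∂z = 52x + 52y + 52z.

In spherical coordinates, x = ρ sin(φ) cos(θ), y = ρ sin(φ) sin(θ), z = ρ cos(φ), dV = ρ^2 sin(φ) dρ dφ dθ, with 0 ≤ ρ ≤ 2, 0 ≤ φ ≤ π, 0 ≤ θ ≤ 2π.

The integrand, after substitution and multiplying by the volume element, becomes (52ρ (sqrt(2)sin(φ)sin(θ + π/4) + cos(φ))) · ρ^2 sin(φ), so

    ∭_V (∇·F) dV = ∫_0^{2π} ∫_0^{π} ∫_0^{2} (52ρ (sqrt(2)sin(φ)sin(θ + π/4) + cos(φ))) · ρ^2 sin(φ) dρ dφ dθ.

Inner (ρ from 0 to 2): 208(sqrt(2)sin(φ)sin(θ + π/4) + cos(φ))sin(φ).
Middle (φ from 0 to π): 104sqrt(2)π sin(θ + π/4).
Outer (θ from 0 to 2π): 0.

Therefore ∯_{∂V} F · n dS = 0.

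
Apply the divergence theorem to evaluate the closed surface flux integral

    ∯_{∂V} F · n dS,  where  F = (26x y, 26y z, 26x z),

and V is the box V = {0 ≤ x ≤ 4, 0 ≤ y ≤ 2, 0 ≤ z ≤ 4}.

By the divergence theorem,

    ∯_{∂V} F · n dS = ∭_V (∇ · F) dV.

Compute the divergence:
    ∇ · F = ∂F_x/∂x + ∂F_y/∂y + ∂F_z/∂z = 26y + 26z + 26x = 26x + 26y + 26z.

V is a rectangular box, so dV = dx dy dz with 0 ≤ x ≤ 4, 0 ≤ y ≤ 2, 0 ≤ z ≤ 4.

Integrate (26x + 26y + 26z) over V as an iterated integral:

    ∭_V (∇·F) dV = ∫_0^{4} ∫_0^{2} ∫_0^{4} (26x + 26y + 26z) dz dy dx.

Inner (z from 0 to 4): 104x + 104y + 208.
Middle (y from 0 to 2): 208x + 624.
Outer (x from 0 to 4): 4160.

Therefore ∯_{∂V} F · n dS = 4160.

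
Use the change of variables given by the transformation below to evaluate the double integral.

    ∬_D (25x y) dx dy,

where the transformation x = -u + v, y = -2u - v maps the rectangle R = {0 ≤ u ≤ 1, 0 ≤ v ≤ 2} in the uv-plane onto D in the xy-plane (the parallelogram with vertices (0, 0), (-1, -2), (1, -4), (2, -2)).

Compute the Jacobian determinant of (x, y) with respect to (u, v):

    ∂(x,y)/∂(u,v) = | -1  1 | = (-1)(-1) - (1)(-2) = 3.
                   | -2  -1 |

Its absolute value is |J| = 3 (the area scaling factor).

Substituting x = -u + v, y = -2u - v into the integrand,

    25x y → 50u^2 - 25u v - 25v^2,

so the integral becomes

    ∬_R (50u^2 - 25u v - 25v^2) · |J| du dv = ∫_0^1 ∫_0^2 (150u^2 - 75u v - 75v^2) dv du.

Inner (v): 300u^2 - 150u - 200.
Outer (u): -175.

Therefore ∬_D (25x y) dx dy = -175.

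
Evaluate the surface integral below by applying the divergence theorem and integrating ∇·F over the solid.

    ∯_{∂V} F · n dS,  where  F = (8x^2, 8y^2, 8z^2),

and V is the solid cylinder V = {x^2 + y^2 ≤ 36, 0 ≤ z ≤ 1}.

By the divergence theorem,

    ∯_{∂V} F · n dS = ∭_V (∇ · F) dV.

Compute the divergence:
    ∇ · F = ∂F_x/∂x + ∂F_y/∂y + ∂F_z/∂z = 16x + 16y + 16z.

In cylindrical coordinates, x = r cos(θ), y = r sin(θ), z = z, dV = r dr dθ dz, with 0 ≤ r ≤ 6, 0 ≤ θ ≤ 2π, 0 ≤ z ≤ 1.

The integrand, after substitution and multiplying by the volume element, becomes (16sqrt(2)r sin(θ + π/4) + 16z) · r, so

    ∭_V (∇·F) dV = ∫_0^{2π} ∫_0^{6} ∫_0^{1} (16sqrt(2)r sin(θ + π/4) + 16z) · r dz dr dθ.

Inner (z from 0 to 1): 8r (2sqrt(2)r sin(θ + π/4) + 1).
Middle (r from 0 to 6): 1152sqrt(2)sin(θ + π/4) + 144.
Outer (θ from 0 to 2π): 288π.

Therefore ∯_{∂V} F · n dS = 288π.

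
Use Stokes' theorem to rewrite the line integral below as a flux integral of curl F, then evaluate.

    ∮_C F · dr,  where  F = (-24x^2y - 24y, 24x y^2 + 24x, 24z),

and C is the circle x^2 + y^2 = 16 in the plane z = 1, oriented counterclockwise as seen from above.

Let S be the flat disk x^2 + y^2 ≤ 16 in the plane z = 1, with upward unit normal n̂ = ẑ. By Stokes' theorem,

    ∮_C F · dr = ∬_S (∇ × F) · n̂ dS = ∬_D (curl F)_z dA,

where D is the disk x^2 + y^2 ≤ 16.

Compute the curl of F = (-24x^2y - 24y, 24x y^2 + 24x, 24z):
    (∇ × F)_x = ∂F_z/∂y - ∂F_y/∂z = 0,
    (∇ × F)_y = ∂F_x/∂z - ∂F_z/∂x = 0,
    (∇ × F)_z = ∂F_y/∂x - ∂F_x/∂y = 24x^2 + 24y^2 + 48.

On z = 1, (curl F)_z = 24x^2 + 24y^2 + 48.

Convert to polar (x = r cos θ, y = r sin θ, dA = r dr dθ); the integrand becomes 24r^2 + 48, so

    ∬_D (curl F)_z dA = ∫_0^{2π} ∫_0^{4} (24r^2 + 48) · r dr dθ.

Inner (r from 0 to 4): 1920.
Outer (θ from 0 to 2π): 3840π.

Therefore ∮_C F · dr = 3840π.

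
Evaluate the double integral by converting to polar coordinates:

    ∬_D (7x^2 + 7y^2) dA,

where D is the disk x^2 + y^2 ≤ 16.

The region D is 0 ≤ r ≤ 4, 0 ≤ θ ≤ 2π in polar coordinates, where x = r cos(θ), y = r sin(θ), and dA = r dr dθ.

Under the substitution, the integrand becomes 7r^2, so

    ∬_D (7x^2 + 7y^2) dA = ∫_{0}^{2π} ∫_{0}^{4} (7r^2) · r dr dθ.

Inner integral (in r): ∫_{0}^{4} (7r^2) · r dr = 448.

Outer integral (in θ): ∫_{0}^{2π} (448) dθ = 896π.

Therefore ∬_D (7x^2 + 7y^2) dA = 896π.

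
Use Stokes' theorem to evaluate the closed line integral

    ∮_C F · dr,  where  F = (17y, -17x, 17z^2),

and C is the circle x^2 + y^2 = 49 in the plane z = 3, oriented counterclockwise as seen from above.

Let S be the flat disk x^2 + y^2 ≤ 49 in the plane z = 3, with upward unit normal n̂ = ẑ. By Stokes' theorem,

    ∮_C F · dr = ∬_S (∇ × F) · n̂ dS = ∬_D (curl F)_z dA,

where D is the disk x^2 + y^2 ≤ 49.

Compute the curl of F = (17y, -17x, 17z^2):
    (∇ × F)_x = ∂F_z/∂y - ∂F_y/∂z = 0,
    (∇ × F)_y = ∂F_x/∂z - ∂F_z/∂x = 0,
    (∇ × F)_z = ∂F_y/∂x - ∂F_x/∂y = -34.

On z = 3, (curl F)_z = -34.

Convert to polar (x = r cos θ, y = r sin θ, dA = r dr dθ); the integrand becomes -34, so

    ∬_D (curl F)_z dA = ∫_0^{2π} ∫_0^{7} (-34) · r dr dθ.

Inner (r from 0 to 7): -833.
Outer (θ from 0 to 2π): -1666π.

Therefore ∮_C F · dr = -1666π.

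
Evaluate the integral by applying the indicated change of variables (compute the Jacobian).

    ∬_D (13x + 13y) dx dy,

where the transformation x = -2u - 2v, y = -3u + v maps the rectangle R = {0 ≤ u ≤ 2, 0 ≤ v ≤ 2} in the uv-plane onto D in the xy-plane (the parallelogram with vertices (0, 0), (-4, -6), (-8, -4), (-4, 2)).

Compute the Jacobian determinant of (x, y) with respect to (u, v):

    ∂(x,y)/∂(u,v) = | -2  -2 | = (-2)(1) - (-2)(-3) = -8.
                   | -3  1 |

Its absolute value is |J| = 8 (the area scaling factor).

Substituting x = -2u - 2v, y = -3u + v into the integrand,

    13x + 13y → -65u - 13v,

so the integral becomes

    ∬_R (-65u - 13v) · |J| du dv = ∫_0^2 ∫_0^2 (-520u - 104v) dv du.

Inner (v): -1040u - 208.
Outer (u): -2496.

Therefore ∬_D (13x + 13y) dx dy = -2496.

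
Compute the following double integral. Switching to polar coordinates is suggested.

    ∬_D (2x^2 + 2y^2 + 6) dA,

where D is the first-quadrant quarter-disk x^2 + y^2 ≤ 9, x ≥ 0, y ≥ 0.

The region D is 0 ≤ r ≤ 3, 0 ≤ θ ≤ π/2 in polar coordinates, where x = r cos(θ), y = r sin(θ), and dA = r dr dθ.

Under the substitution, the integrand becomes 2r^2 + 6, so

    ∬_D (2x^2 + 2y^2 + 6) dA = ∫_{0}^{π/2} ∫_{0}^{3} (2r^2 + 6) · r dr dθ.

Inner integral (in r): ∫_{0}^{3} (2r^2 + 6) · r dr = 135/2.

Outer integral (in θ): ∫_{0}^{π/2} (135/2) dθ = 135π/4.

Therefore ∬_D (2x^2 + 2y^2 + 6) dA = 135π/4.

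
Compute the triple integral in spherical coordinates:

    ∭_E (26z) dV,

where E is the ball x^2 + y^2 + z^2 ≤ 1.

In spherical coordinates, x = ρ sin(φ) cos(θ), y = ρ sin(φ) sin(θ), z = ρ cos(φ), and dV = ρ^2 sin(φ) dρ dφ dθ.

The integrand becomes 26ρ cos(φ), so

    ∭_E (26z) dV = ∫_{0}^{2π} ∫_{0}^{π} ∫_{0}^{1} (26ρ cos(φ)) · ρ^2 sin(φ) dρ dφ dθ.

Inner (ρ): 13sin(2φ)/4.
Middle (φ): 0.
Outer (θ): 0.

Therefore the triple integral equals 0.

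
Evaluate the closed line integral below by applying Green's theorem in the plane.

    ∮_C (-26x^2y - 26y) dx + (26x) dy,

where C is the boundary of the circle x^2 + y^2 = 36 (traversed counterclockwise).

Green's theorem converts the closed line integral into a double integral over the enclosed region D:

    ∮_C P dx + Q dy = ∬_D (∂Q/∂x - ∂P/∂y) dA.

Here P = -26x^2y - 26y, Q = 26x, so

    ∂Q/∂x = 26,    ∂P/∂y = -26x^2 - 26,
    ∂Q/∂x - ∂P/∂y = 26x^2 + 52.

D is the region x^2 + y^2 ≤ 36. Evaluating the double integral:

In polar coordinates (x = r cos θ, y = r sin θ, dA = r dr dθ) the integrand becomes 26r^2cos(θ)^2 + 52, so

    ∬_D (26x^2 + 52) dA = ∫_0^{2π} ∫_0^{6} (26r^2cos(θ)^2 + 52) · r dr dθ.

Inner (r from 0 to 6): 8424cos(θ)^2 + 936.
Outer (θ from 0 to 2π): 10296π.

Therefore ∮_C P dx + Q dy = 10296π.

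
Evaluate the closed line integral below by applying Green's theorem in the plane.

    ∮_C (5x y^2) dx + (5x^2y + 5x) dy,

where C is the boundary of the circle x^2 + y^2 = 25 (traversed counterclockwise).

Green's theorem converts the closed line integral into a double integral over the enclosed region D:

    ∮_C P dx + Q dy = ∬_D (∂Q/∂x - ∂P/∂y) dA.

Here P = 5x y^2, Q = 5x^2y + 5x, so

    ∂Q/∂x = 10x y + 5,    ∂P/∂y = 10x y,
    ∂Q/∂x - ∂P/∂y = 5.

D is the region x^2 + y^2 ≤ 25. Evaluating the double integral:

In polar coordinates (x = r cos θ, y = r sin θ, dA = r dr dθ) the integrand becomes 5, so

    ∬_D (5) dA = ∫_0^{2π} ∫_0^{5} (5) · r dr dθ.

Inner (r from 0 to 5): 125/2.
Outer (θ from 0 to 2π): 125π.

Therefore ∮_C P dx + Q dy = 125π.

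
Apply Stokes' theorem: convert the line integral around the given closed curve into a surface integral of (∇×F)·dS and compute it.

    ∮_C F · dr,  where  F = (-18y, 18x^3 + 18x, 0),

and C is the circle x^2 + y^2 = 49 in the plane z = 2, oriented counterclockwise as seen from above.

Let S be the flat disk x^2 + y^2 ≤ 49 in the plane z = 2, with upward unit normal n̂ = ẑ. By Stokes' theorem,

    ∮_C F · dr = ∬_S (∇ × F) · n̂ dS = ∬_D (curl F)_z dA,

where D is the disk x^2 + y^2 ≤ 49.

Compute the curl of F = (-18y, 18x^3 + 18x, 0):
    (∇ × F)_x = ∂F_z/∂y - ∂F_y/∂z = 0,
    (∇ × F)_y = ∂F_x/∂z - ∂F_z/∂x = 0,
    (∇ × F)_z = ∂F_y/∂x - ∂F_x/∂y = 54x^2 + 36.

On z = 2, (curl F)_z = 54x^2 + 36.

Convert to polar (x = r cos θ, y = r sin θ, dA = r dr dθ); the integrand becomes 54r^2cos(θ)^2 + 36, so

    ∬_D (curl F)_z dA = ∫_0^{2π} ∫_0^{7} (54r^2cos(θ)^2 + 36) · r dr dθ.

Inner (r from 0 to 7): 64827cos(θ)^2/2 + 882.
Outer (θ from 0 to 2π): 68355π/2.

Therefore ∮_C F · dr = 68355π/2.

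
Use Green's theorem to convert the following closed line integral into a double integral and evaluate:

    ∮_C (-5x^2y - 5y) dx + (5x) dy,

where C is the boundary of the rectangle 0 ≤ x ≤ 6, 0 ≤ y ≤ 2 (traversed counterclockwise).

Green's theorem converts the closed line integral into a double integral over the enclosed region D:

    ∮_C P dx + Q dy = ∬_D (∂Q/∂x - ∂P/∂y) dA.

Here P = -5x^2y - 5y, Q = 5x, so

    ∂Q/∂x = 5,    ∂P/∂y = -5x^2 - 5,
    ∂Q/∂x - ∂P/∂y = 5x^2 + 10.

D is the region 0 ≤ x ≤ 6, 0 ≤ y ≤ 2. Evaluating the double integral:

    ∬_D (5x^2 + 10) dA = ∫_0^{6} ∫_0^{2} (5x^2 + 10) dy dx.

Inner (y from 0 to 2): 10x^2 + 20.
Outer (x from 0 to 6): 840.

Therefore ∮_C P dx + Q dy = 840.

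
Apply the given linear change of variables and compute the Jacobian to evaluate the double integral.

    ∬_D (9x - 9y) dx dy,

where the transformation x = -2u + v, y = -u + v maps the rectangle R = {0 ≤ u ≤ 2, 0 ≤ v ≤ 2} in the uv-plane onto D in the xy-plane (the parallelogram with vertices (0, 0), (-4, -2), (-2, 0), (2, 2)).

Compute the Jacobian determinant of (x, y) with respect to (u, v):

    ∂(x,y)/∂(u,v) = | -2  1 | = (-2)(1) - (1)(-1) = -1.
                   | -1  1 |

Its absolute value is |J| = 1 (the area scaling factor).

Substituting x = -2u + v, y = -u + v into the integrand,

    9x - 9y → -9u,

so the integral becomes

    ∬_R (-9u) · |J| du dv = ∫_0^2 ∫_0^2 (-9u) dv du.

Inner (v): -18u.
Outer (u): -36.

Therefore ∬_D (9x - 9y) dx dy = -36.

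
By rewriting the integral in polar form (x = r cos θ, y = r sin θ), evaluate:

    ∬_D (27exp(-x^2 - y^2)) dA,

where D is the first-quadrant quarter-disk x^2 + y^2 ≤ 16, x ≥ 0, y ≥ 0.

The region D is 0 ≤ r ≤ 4, 0 ≤ θ ≤ π/2 in polar coordinates, where x = r cos(θ), y = r sin(θ), and dA = r dr dθ.

Under the substitution, the integrand becomes 27exp(-r^2), so

    ∬_D (27exp(-x^2 - y^2)) dA = ∫_{0}^{π/2} ∫_{0}^{4} (27exp(-r^2)) · r dr dθ.

Inner integral (in r): ∫_{0}^{4} (27exp(-r^2)) · r dr = 27/2 - 27exp(-16)/2.

Outer integral (in θ): ∫_{0}^{π/2} (27/2 - 27exp(-16)/2) dθ = -27π (1 - exp(16))exp(-16)/4.

Therefore ∬_D (27exp(-x^2 - y^2)) dA = -27π (1 - exp(16))exp(-16)/4.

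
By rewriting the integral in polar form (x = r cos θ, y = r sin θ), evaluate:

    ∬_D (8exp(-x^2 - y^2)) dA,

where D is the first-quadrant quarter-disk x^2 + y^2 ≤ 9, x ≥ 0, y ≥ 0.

The region D is 0 ≤ r ≤ 3, 0 ≤ θ ≤ π/2 in polar coordinates, where x = r cos(θ), y = r sin(θ), and dA = r dr dθ.

Under the substitution, the integrand becomes 8exp(-r^2), so

    ∬_D (8exp(-x^2 - y^2)) dA = ∫_{0}^{π/2} ∫_{0}^{3} (8exp(-r^2)) · r dr dθ.

Inner integral (in r): ∫_{0}^{3} (8exp(-r^2)) · r dr = 4 - 4exp(-9).

Outer integral (in θ): ∫_{0}^{π/2} (4 - 4exp(-9)) dθ = -2π exp(-9) + 2π.

Therefore ∬_D (8exp(-x^2 - y^2)) dA = -2π exp(-9) + 2π.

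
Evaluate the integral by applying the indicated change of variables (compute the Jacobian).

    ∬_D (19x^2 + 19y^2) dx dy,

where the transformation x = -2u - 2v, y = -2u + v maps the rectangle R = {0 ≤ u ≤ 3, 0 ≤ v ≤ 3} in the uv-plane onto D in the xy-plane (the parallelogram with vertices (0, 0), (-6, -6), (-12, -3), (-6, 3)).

Compute the Jacobian determinant of (x, y) with respect to (u, v):

    ∂(x,y)/∂(u,v) = | -2  -2 | = (-2)(1) - (-2)(-2) = -6.
                   | -2  1 |

Its absolute value is |J| = 6 (the area scaling factor).

Substituting x = -2u - 2v, y = -2u + v into the integrand,

    19x^2 + 19y^2 → 152u^2 + 76u v + 95v^2,

so the integral becomes

    ∬_R (152u^2 + 76u v + 95v^2) · |J| du dv = ∫_0^3 ∫_0^3 (912u^2 + 456u v + 570v^2) dv du.

Inner (v): 2736u^2 + 2052u + 5130.
Outer (u): 49248.

Therefore ∬_D (19x^2 + 19y^2) dx dy = 49248.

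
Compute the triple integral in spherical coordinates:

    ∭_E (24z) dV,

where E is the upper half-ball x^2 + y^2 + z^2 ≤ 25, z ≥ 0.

In spherical coordinates, x = ρ sin(φ) cos(θ), y = ρ sin(φ) sin(θ), z = ρ cos(φ), and dV = ρ^2 sin(φ) dρ dφ dθ.

The integrand becomes 24ρ cos(φ), so

    ∭_E (24z) dV = ∫_{0}^{2π} ∫_{0}^{π/2} ∫_{0}^{5} (24ρ cos(φ)) · ρ^2 sin(φ) dρ dφ dθ.

Inner (ρ): 1875sin(2φ).
Middle (φ): 1875.
Outer (θ): 3750π.

Therefore the triple integral equals 3750π.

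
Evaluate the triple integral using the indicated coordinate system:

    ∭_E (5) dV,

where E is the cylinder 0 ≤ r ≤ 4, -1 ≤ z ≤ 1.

In cylindrical coordinates, x = r cos(θ), y = r sin(θ), z = z, and dV = r dr dθ dz.

The integrand becomes 5, so

    ∭_E (5) dV = ∫_{0}^{2π} ∫_{0}^{4} ∫_{-1}^{1} (5) · r dz dr dθ.

Inner (z): 10r.
Middle (r from 0 to 4): 80.
Outer (θ): 160π.

Therefore the triple integral equals 160π.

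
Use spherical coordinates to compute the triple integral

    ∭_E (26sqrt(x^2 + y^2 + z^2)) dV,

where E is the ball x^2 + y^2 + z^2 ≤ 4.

In spherical coordinates, x = ρ sin(φ) cos(θ), y = ρ sin(φ) sin(θ), z = ρ cos(φ), and dV = ρ^2 sin(φ) dρ dφ dθ.

The integrand becomes 26ρ, so

    ∭_E (26sqrt(x^2 + y^2 + z^2)) dV = ∫_{0}^{2π} ∫_{0}^{π} ∫_{0}^{2} (26ρ) · ρ^2 sin(φ) dρ dφ dθ.

Inner (ρ): 104sin(φ).
Middle (φ): 208.
Outer (θ): 416π.

Therefore the triple integral equals 416π.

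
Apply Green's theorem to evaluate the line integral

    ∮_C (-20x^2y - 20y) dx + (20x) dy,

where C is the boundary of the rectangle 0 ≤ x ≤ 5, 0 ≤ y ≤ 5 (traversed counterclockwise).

Green's theorem converts the closed line integral into a double integral over the enclosed region D:

    ∮_C P dx + Q dy = ∬_D (∂Q/∂x - ∂P/∂y) dA.

Here P = -20x^2y - 20y, Q = 20x, so

    ∂Q/∂x = 20,    ∂P/∂y = -20x^2 - 20,
    ∂Q/∂x - ∂P/∂y = 20x^2 + 40.

D is the region 0 ≤ x ≤ 5, 0 ≤ y ≤ 5. Evaluating the double integral:

    ∬_D (20x^2 + 40) dA = ∫_0^{5} ∫_0^{5} (20x^2 + 40) dy dx.

Inner (y from 0 to 5): 100x^2 + 200.
Outer (x from 0 to 5): 15500/3.

Therefore ∮_C P dx + Q dy = 15500/3.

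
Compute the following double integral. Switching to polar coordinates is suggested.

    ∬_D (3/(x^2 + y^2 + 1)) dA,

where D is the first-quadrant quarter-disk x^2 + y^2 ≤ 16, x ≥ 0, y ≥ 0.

The region D is 0 ≤ r ≤ 4, 0 ≤ θ ≤ π/2 in polar coordinates, where x = r cos(θ), y = r sin(θ), and dA = r dr dθ.

Under the substitution, the integrand becomes 3/(r^2 + 1), so

    ∬_D (3/(x^2 + y^2 + 1)) dA = ∫_{0}^{π/2} ∫_{0}^{4} (3/(r^2 + 1)) · r dr dθ.

Inner integral (in r): ∫_{0}^{4} (3/(r^2 + 1)) · r dr = 3log(17)/2.

Outer integral (in θ): ∫_{0}^{π/2} (3log(17)/2) dθ = 3π log(17)/4.

Therefore ∬_D (3/(x^2 + y^2 + 1)) dA = 3π log(17)/4.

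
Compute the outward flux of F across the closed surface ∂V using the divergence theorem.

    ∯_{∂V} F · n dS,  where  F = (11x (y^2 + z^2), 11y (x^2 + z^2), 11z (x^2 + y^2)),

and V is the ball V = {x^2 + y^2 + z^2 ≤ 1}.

By the divergence theorem,

    ∯_{∂V} F · n dS = ∭_V (∇ · F) dV.

Compute the divergence:
    ∇ · F = ∂F_x/∂x + ∂F_y/∂y + ∂F_z/∂z = 11y^2 + 11z^2 + 11x^2 + 11z^2 + 11x^2 + 11y^2 = 22x^2 + 22y^2 + 22z^2.

In spherical coordinates, x = ρ sin(φ) cos(θ), y = ρ sin(φ) sin(θ), z = ρ cos(φ), dV = ρ^2 sin(φ) dρ dφ dθ, with 0 ≤ ρ ≤ 1, 0 ≤ φ ≤ π, 0 ≤ θ ≤ 2π.

The integrand, after substitution and multiplying by the volume element, becomes (22ρ^2) · ρ^2 sin(φ), so

    ∭_V (∇·F) dV = ∫_0^{2π} ∫_0^{π} ∫_0^{1} (22ρ^2) · ρ^2 sin(φ) dρ dφ dθ.

Inner (ρ from 0 to 1): 22sin(φ)/5.
Middle (φ from 0 to π): 44/5.
Outer (θ from 0 to 2π): 88π/5.

Therefore ∯_{∂V} F · n dS = 88π/5.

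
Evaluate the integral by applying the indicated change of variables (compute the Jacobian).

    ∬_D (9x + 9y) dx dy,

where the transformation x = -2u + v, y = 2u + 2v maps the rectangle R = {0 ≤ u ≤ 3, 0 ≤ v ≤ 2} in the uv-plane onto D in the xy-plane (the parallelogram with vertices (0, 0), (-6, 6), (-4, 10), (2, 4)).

Compute the Jacobian determinant of (x, y) with respect to (u, v):

    ∂(x,y)/∂(u,v) = | -2  1 | = (-2)(2) - (1)(2) = -6.
                   | 2  2 |

Its absolute value is |J| = 6 (the area scaling factor).

Substituting x = -2u + v, y = 2u + 2v into the integrand,

    9x + 9y → 27v,

so the integral becomes

    ∬_R (27v) · |J| du dv = ∫_0^3 ∫_0^2 (162v) dv du.

Inner (v): 324.
Outer (u): 972.

Therefore ∬_D (9x + 9y) dx dy = 972.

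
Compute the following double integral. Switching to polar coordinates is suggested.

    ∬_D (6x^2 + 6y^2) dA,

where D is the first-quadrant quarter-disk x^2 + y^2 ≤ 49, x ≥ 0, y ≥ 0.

The region D is 0 ≤ r ≤ 7, 0 ≤ θ ≤ π/2 in polar coordinates, where x = r cos(θ), y = r sin(θ), and dA = r dr dθ.

Under the substitution, the integrand becomes 6r^2, so

    ∬_D (6x^2 + 6y^2) dA = ∫_{0}^{π/2} ∫_{0}^{7} (6r^2) · r dr dθ.

Inner integral (in r): ∫_{0}^{7} (6r^2) · r dr = 7203/2.

Outer integral (in θ): ∫_{0}^{π/2} (7203/2) dθ = 7203π/4.

Therefore ∬_D (6x^2 + 6y^2) dA = 7203π/4.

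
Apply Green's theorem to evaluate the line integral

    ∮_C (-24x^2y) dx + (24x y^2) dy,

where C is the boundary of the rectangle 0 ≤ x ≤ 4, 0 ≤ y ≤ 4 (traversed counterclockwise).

Green's theorem converts the closed line integral into a double integral over the enclosed region D:

    ∮_C P dx + Q dy = ∬_D (∂Q/∂x - ∂P/∂y) dA.

Here P = -24x^2y, Q = 24x y^2, so

    ∂Q/∂x = 24y^2,    ∂P/∂y = -24x^2,
    ∂Q/∂x - ∂P/∂y = 24x^2 + 24y^2.

D is the region 0 ≤ x ≤ 4, 0 ≤ y ≤ 4. Evaluating the double integral:

    ∬_D (24x^2 + 24y^2) dA = ∫_0^{4} ∫_0^{4} (24x^2 + 24y^2) dy dx.

Inner (y from 0 to 4): 96x^2 + 512.
Outer (x from 0 to 4): 4096.

Therefore ∮_C P dx + Q dy = 4096.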